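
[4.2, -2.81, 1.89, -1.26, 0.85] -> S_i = 4.20*(-0.67)^i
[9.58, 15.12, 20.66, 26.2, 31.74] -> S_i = 9.58 + 5.54*i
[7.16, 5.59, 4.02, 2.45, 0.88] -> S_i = 7.16 + -1.57*i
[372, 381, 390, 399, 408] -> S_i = 372 + 9*i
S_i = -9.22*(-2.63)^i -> [-9.22, 24.25, -63.77, 167.73, -441.12]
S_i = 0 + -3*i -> [0, -3, -6, -9, -12]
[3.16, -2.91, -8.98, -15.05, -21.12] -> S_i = 3.16 + -6.07*i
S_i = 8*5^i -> [8, 40, 200, 1000, 5000]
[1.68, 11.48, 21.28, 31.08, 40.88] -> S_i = 1.68 + 9.80*i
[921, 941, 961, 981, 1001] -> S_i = 921 + 20*i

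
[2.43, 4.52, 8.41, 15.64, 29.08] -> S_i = 2.43*1.86^i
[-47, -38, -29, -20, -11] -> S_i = -47 + 9*i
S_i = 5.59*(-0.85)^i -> [5.59, -4.75, 4.04, -3.43, 2.92]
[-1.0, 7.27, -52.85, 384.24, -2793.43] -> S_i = -1.00*(-7.27)^i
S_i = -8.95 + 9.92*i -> [-8.95, 0.97, 10.89, 20.81, 30.73]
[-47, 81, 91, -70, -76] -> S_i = Random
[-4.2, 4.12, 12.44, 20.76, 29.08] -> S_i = -4.20 + 8.32*i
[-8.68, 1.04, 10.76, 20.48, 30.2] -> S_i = -8.68 + 9.72*i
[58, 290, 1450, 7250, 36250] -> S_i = 58*5^i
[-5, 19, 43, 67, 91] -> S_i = -5 + 24*i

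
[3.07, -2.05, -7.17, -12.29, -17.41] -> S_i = 3.07 + -5.12*i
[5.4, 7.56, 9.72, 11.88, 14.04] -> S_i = 5.40 + 2.16*i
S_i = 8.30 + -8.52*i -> [8.3, -0.22, -8.74, -17.26, -25.78]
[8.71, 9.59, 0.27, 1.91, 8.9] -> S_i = Random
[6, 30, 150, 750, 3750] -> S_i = 6*5^i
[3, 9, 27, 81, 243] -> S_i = 3*3^i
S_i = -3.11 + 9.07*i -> [-3.11, 5.96, 15.03, 24.1, 33.17]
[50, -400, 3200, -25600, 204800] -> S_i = 50*-8^i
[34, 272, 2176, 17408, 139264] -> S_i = 34*8^i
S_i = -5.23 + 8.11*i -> [-5.23, 2.88, 10.99, 19.1, 27.21]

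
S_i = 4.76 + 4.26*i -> [4.76, 9.02, 13.28, 17.54, 21.8]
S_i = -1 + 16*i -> [-1, 15, 31, 47, 63]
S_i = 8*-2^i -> [8, -16, 32, -64, 128]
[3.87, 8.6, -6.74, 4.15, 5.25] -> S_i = Random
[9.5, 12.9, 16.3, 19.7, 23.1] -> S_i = 9.50 + 3.40*i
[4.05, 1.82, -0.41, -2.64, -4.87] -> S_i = 4.05 + -2.23*i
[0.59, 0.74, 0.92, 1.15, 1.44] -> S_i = 0.59*1.25^i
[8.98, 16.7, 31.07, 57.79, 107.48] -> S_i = 8.98*1.86^i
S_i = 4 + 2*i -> [4, 6, 8, 10, 12]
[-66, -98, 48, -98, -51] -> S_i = Random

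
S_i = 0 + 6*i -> [0, 6, 12, 18, 24]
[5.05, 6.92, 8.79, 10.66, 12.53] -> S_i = 5.05 + 1.87*i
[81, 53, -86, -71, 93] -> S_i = Random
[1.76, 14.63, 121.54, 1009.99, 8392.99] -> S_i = 1.76*8.31^i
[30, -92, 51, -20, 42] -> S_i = Random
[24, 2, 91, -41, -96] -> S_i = Random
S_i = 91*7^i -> [91, 637, 4459, 31213, 218491]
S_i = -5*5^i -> [-5, -25, -125, -625, -3125]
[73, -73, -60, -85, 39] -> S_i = Random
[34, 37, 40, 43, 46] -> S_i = 34 + 3*i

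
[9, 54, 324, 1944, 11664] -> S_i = 9*6^i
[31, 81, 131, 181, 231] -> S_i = 31 + 50*i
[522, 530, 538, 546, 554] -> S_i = 522 + 8*i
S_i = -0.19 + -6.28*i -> [-0.19, -6.47, -12.75, -19.03, -25.31]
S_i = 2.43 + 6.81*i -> [2.43, 9.24, 16.05, 22.86, 29.67]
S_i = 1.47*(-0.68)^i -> [1.47, -1.0, 0.68, -0.46, 0.31]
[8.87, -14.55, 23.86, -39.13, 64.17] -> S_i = 8.87*(-1.64)^i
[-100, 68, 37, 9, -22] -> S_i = Random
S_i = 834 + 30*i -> [834, 864, 894, 924, 954]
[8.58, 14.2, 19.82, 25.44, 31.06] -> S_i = 8.58 + 5.62*i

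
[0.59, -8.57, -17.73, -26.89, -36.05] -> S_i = 0.59 + -9.16*i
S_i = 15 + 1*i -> [15, 16, 17, 18, 19]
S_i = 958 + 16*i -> [958, 974, 990, 1006, 1022]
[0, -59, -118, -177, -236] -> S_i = 0 + -59*i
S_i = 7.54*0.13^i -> [7.54, 0.98, 0.13, 0.02, 0.0]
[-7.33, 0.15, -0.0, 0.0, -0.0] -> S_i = -7.33*(-0.02)^i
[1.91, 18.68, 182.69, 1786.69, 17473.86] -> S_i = 1.91*9.78^i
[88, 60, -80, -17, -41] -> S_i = Random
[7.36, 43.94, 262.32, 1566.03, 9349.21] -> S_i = 7.36*5.97^i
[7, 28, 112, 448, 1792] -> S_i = 7*4^i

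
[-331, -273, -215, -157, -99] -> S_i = -331 + 58*i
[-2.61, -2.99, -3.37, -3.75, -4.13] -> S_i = -2.61 + -0.38*i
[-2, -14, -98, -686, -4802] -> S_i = -2*7^i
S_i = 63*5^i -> [63, 315, 1575, 7875, 39375]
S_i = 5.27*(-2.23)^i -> [5.27, -11.75, 26.21, -58.44, 130.33]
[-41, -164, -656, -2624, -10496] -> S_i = -41*4^i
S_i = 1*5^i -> [1, 5, 25, 125, 625]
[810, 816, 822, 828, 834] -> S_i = 810 + 6*i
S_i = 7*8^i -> [7, 56, 448, 3584, 28672]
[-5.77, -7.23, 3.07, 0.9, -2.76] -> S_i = Random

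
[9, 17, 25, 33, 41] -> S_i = 9 + 8*i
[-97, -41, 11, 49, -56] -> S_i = Random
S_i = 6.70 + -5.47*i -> [6.7, 1.23, -4.24, -9.71, -15.18]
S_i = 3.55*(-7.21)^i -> [3.55, -25.6, 184.54, -1330.56, 9593.33]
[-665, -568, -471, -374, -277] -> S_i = -665 + 97*i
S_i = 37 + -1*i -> [37, 36, 35, 34, 33]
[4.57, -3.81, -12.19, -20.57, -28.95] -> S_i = 4.57 + -8.38*i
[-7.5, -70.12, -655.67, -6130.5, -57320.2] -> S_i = -7.50*9.35^i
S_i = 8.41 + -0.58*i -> [8.41, 7.83, 7.25, 6.67, 6.09]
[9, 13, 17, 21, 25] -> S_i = 9 + 4*i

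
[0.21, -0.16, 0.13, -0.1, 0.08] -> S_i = 0.21*(-0.78)^i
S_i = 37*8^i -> [37, 296, 2368, 18944, 151552]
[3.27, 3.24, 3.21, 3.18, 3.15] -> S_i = 3.27 + -0.03*i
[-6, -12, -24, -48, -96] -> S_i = -6*2^i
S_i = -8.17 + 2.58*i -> [-8.17, -5.59, -3.01, -0.43, 2.15]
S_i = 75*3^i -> [75, 225, 675, 2025, 6075]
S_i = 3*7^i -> [3, 21, 147, 1029, 7203]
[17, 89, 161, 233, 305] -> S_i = 17 + 72*i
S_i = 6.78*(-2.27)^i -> [6.78, -15.39, 34.94, -79.31, 180.03]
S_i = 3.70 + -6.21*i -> [3.7, -2.51, -8.72, -14.93, -21.14]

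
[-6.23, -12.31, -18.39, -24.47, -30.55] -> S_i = -6.23 + -6.08*i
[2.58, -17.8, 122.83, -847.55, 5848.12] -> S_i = 2.58*(-6.90)^i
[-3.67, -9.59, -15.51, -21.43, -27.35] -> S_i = -3.67 + -5.92*i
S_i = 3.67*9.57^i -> [3.67, 35.12, 336.12, 3216.64, 30783.2]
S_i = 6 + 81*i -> [6, 87, 168, 249, 330]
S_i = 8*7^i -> [8, 56, 392, 2744, 19208]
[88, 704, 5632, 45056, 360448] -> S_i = 88*8^i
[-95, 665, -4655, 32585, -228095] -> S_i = -95*-7^i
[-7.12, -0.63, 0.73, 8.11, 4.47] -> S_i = Random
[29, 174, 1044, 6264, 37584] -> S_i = 29*6^i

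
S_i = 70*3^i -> [70, 210, 630, 1890, 5670]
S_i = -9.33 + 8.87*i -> [-9.33, -0.46, 8.41, 17.28, 26.15]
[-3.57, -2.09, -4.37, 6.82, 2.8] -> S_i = Random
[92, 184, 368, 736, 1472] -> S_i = 92*2^i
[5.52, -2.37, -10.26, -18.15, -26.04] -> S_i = 5.52 + -7.89*i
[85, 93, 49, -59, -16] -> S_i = Random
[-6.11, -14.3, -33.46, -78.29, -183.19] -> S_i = -6.11*2.34^i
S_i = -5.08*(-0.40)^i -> [-5.08, 2.03, -0.81, 0.33, -0.13]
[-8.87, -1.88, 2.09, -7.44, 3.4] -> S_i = Random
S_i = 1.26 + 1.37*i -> [1.26, 2.63, 4.0, 5.37, 6.74]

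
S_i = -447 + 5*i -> [-447, -442, -437, -432, -427]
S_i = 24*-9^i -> [24, -216, 1944, -17496, 157464]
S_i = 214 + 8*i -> [214, 222, 230, 238, 246]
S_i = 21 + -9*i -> [21, 12, 3, -6, -15]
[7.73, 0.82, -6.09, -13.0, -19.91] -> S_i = 7.73 + -6.91*i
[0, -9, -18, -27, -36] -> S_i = 0 + -9*i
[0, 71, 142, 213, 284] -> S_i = 0 + 71*i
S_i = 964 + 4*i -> [964, 968, 972, 976, 980]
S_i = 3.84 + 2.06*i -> [3.84, 5.9, 7.96, 10.02, 12.08]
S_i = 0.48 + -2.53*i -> [0.48, -2.05, -4.58, -7.11, -9.64]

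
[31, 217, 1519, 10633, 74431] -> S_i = 31*7^i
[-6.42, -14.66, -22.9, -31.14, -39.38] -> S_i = -6.42 + -8.24*i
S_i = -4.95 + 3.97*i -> [-4.95, -0.98, 2.99, 6.96, 10.93]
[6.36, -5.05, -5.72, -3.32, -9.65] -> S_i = Random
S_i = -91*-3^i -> [-91, 273, -819, 2457, -7371]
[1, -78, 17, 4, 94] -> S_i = Random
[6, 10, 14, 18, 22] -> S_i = 6 + 4*i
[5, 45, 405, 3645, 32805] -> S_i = 5*9^i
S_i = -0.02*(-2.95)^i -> [-0.02, 0.06, -0.17, 0.51, -1.51]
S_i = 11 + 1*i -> [11, 12, 13, 14, 15]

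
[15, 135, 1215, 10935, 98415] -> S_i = 15*9^i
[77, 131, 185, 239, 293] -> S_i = 77 + 54*i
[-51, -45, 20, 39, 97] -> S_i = Random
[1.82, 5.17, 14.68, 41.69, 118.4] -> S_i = 1.82*2.84^i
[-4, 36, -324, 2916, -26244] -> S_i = -4*-9^i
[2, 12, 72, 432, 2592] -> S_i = 2*6^i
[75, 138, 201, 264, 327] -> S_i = 75 + 63*i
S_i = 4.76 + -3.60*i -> [4.76, 1.16, -2.44, -6.04, -9.64]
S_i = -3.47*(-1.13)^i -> [-3.47, 3.92, -4.43, 5.01, -5.66]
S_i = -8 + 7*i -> [-8, -1, 6, 13, 20]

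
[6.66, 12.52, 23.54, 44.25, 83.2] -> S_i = 6.66*1.88^i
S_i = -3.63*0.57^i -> [-3.63, -2.07, -1.18, -0.67, -0.38]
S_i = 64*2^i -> [64, 128, 256, 512, 1024]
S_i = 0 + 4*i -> [0, 4, 8, 12, 16]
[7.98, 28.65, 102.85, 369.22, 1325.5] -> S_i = 7.98*3.59^i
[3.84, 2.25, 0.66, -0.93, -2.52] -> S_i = 3.84 + -1.59*i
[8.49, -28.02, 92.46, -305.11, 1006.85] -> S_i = 8.49*(-3.30)^i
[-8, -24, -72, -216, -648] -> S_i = -8*3^i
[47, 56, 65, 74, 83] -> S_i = 47 + 9*i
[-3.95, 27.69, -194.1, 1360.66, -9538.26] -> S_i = -3.95*(-7.01)^i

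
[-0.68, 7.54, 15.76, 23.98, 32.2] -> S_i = -0.68 + 8.22*i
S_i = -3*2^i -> [-3, -6, -12, -24, -48]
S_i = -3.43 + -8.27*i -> [-3.43, -11.7, -19.97, -28.24, -36.51]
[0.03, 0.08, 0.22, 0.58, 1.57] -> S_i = 0.03*2.69^i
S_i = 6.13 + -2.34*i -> [6.13, 3.79, 1.45, -0.89, -3.23]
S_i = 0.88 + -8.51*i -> [0.88, -7.63, -16.14, -24.65, -33.16]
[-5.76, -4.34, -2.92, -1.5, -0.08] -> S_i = -5.76 + 1.42*i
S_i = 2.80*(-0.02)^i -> [2.8, -0.06, 0.0, -0.0, 0.0]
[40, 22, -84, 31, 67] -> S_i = Random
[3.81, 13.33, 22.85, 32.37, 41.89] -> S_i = 3.81 + 9.52*i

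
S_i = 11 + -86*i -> [11, -75, -161, -247, -333]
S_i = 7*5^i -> [7, 35, 175, 875, 4375]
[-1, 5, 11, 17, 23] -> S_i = -1 + 6*i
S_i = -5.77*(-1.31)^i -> [-5.77, 7.56, -9.9, 12.97, -16.99]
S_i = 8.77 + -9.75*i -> [8.77, -0.98, -10.73, -20.48, -30.23]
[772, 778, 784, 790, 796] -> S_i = 772 + 6*i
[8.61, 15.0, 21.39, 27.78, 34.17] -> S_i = 8.61 + 6.39*i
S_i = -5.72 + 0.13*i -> [-5.72, -5.59, -5.46, -5.33, -5.2]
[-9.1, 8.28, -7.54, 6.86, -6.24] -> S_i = -9.10*(-0.91)^i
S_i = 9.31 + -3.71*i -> [9.31, 5.6, 1.89, -1.82, -5.53]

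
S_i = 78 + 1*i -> [78, 79, 80, 81, 82]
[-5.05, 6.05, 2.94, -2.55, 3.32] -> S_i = Random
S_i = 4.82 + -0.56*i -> [4.82, 4.26, 3.7, 3.14, 2.58]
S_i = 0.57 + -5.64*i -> [0.57, -5.07, -10.71, -16.35, -21.99]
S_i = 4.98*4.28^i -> [4.98, 21.31, 91.23, 390.45, 1671.11]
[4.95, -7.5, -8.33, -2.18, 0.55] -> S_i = Random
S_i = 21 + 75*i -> [21, 96, 171, 246, 321]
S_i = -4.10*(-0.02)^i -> [-4.1, 0.08, -0.0, 0.0, -0.0]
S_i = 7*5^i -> [7, 35, 175, 875, 4375]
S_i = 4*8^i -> [4, 32, 256, 2048, 16384]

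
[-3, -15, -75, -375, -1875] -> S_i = -3*5^i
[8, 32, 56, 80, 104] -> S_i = 8 + 24*i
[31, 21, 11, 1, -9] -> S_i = 31 + -10*i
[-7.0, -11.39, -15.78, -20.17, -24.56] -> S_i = -7.00 + -4.39*i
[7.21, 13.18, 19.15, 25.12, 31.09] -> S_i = 7.21 + 5.97*i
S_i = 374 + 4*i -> [374, 378, 382, 386, 390]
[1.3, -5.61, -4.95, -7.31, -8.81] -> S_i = Random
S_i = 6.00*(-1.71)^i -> [6.0, -10.26, 17.54, -30.0, 51.3]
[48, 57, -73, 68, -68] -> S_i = Random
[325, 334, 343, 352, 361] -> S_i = 325 + 9*i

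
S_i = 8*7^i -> [8, 56, 392, 2744, 19208]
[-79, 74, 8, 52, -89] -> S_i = Random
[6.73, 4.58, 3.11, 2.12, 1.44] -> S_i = 6.73*0.68^i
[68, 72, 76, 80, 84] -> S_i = 68 + 4*i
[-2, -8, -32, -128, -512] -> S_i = -2*4^i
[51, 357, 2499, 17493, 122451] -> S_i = 51*7^i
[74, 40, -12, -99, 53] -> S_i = Random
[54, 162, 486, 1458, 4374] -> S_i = 54*3^i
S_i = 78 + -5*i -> [78, 73, 68, 63, 58]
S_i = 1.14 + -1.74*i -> [1.14, -0.6, -2.34, -4.08, -5.82]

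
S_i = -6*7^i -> [-6, -42, -294, -2058, -14406]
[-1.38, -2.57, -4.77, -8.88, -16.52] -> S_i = -1.38*1.86^i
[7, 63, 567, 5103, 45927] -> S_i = 7*9^i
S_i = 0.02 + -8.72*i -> [0.02, -8.7, -17.42, -26.14, -34.86]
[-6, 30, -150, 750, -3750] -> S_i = -6*-5^i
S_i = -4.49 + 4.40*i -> [-4.49, -0.09, 4.31, 8.71, 13.11]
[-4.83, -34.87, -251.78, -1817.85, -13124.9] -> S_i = -4.83*7.22^i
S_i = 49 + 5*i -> [49, 54, 59, 64, 69]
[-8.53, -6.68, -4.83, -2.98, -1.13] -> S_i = -8.53 + 1.85*i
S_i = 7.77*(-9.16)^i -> [7.77, -71.17, 651.95, -5971.83, 54701.96]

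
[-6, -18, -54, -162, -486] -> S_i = -6*3^i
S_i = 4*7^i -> [4, 28, 196, 1372, 9604]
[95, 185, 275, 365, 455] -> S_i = 95 + 90*i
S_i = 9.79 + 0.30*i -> [9.79, 10.09, 10.39, 10.69, 10.99]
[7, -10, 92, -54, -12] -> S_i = Random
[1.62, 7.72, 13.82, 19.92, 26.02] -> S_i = 1.62 + 6.10*i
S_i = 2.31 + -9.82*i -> [2.31, -7.51, -17.33, -27.15, -36.97]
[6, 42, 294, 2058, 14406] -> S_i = 6*7^i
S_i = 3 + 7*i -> [3, 10, 17, 24, 31]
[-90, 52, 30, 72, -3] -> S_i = Random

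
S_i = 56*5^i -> [56, 280, 1400, 7000, 35000]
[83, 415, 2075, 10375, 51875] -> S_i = 83*5^i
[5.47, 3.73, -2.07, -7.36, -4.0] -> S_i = Random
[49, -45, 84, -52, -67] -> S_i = Random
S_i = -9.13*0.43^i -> [-9.13, -3.93, -1.69, -0.73, -0.31]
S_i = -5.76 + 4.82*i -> [-5.76, -0.94, 3.88, 8.7, 13.52]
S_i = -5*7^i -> [-5, -35, -245, -1715, -12005]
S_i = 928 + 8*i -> [928, 936, 944, 952, 960]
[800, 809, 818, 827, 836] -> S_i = 800 + 9*i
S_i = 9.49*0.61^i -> [9.49, 5.79, 3.53, 2.15, 1.31]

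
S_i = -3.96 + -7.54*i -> [-3.96, -11.5, -19.04, -26.58, -34.12]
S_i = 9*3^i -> [9, 27, 81, 243, 729]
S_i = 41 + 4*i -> [41, 45, 49, 53, 57]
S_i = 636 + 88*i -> [636, 724, 812, 900, 988]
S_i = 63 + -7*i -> [63, 56, 49, 42, 35]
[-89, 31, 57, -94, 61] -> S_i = Random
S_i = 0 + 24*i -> [0, 24, 48, 72, 96]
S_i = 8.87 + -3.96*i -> [8.87, 4.91, 0.95, -3.01, -6.97]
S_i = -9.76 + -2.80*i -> [-9.76, -12.56, -15.36, -18.16, -20.96]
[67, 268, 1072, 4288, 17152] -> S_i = 67*4^i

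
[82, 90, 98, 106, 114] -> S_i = 82 + 8*i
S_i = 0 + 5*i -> [0, 5, 10, 15, 20]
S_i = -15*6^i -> [-15, -90, -540, -3240, -19440]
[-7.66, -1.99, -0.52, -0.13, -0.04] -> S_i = -7.66*0.26^i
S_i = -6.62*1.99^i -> [-6.62, -13.17, -26.22, -52.17, -103.82]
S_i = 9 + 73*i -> [9, 82, 155, 228, 301]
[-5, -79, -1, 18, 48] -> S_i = Random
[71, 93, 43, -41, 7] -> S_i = Random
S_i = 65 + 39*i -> [65, 104, 143, 182, 221]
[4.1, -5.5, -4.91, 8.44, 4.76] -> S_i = Random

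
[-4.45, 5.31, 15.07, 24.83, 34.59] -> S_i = -4.45 + 9.76*i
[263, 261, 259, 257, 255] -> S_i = 263 + -2*i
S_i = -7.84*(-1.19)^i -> [-7.84, 9.33, -11.1, 13.21, -15.72]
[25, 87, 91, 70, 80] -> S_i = Random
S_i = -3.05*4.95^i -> [-3.05, -15.1, -74.73, -369.93, -1831.14]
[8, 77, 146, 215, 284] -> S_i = 8 + 69*i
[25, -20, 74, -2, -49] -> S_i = Random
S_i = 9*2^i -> [9, 18, 36, 72, 144]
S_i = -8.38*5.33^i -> [-8.38, -44.67, -238.07, -1268.89, -6763.21]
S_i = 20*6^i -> [20, 120, 720, 4320, 25920]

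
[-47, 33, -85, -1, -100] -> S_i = Random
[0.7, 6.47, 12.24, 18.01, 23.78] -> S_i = 0.70 + 5.77*i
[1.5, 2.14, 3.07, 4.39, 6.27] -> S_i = 1.50*1.43^i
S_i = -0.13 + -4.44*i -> [-0.13, -4.57, -9.01, -13.45, -17.89]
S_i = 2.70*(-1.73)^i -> [2.7, -4.67, 8.08, -13.98, 24.19]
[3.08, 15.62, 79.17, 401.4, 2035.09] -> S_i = 3.08*5.07^i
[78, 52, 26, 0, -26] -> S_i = 78 + -26*i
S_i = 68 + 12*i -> [68, 80, 92, 104, 116]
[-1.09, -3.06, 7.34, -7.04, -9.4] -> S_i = Random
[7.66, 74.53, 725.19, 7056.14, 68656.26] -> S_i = 7.66*9.73^i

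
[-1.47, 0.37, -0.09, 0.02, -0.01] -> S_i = -1.47*(-0.25)^i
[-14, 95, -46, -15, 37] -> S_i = Random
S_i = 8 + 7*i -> [8, 15, 22, 29, 36]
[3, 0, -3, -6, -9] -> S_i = 3 + -3*i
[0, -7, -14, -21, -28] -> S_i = 0 + -7*i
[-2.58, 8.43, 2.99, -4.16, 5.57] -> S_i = Random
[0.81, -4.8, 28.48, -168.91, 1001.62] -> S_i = 0.81*(-5.93)^i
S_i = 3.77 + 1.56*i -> [3.77, 5.33, 6.89, 8.45, 10.01]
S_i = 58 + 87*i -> [58, 145, 232, 319, 406]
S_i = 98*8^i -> [98, 784, 6272, 50176, 401408]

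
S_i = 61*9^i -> [61, 549, 4941, 44469, 400221]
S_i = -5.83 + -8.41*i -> [-5.83, -14.24, -22.65, -31.06, -39.47]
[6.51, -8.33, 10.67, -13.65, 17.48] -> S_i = 6.51*(-1.28)^i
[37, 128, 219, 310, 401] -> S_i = 37 + 91*i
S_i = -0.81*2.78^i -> [-0.81, -2.25, -6.26, -17.4, -48.38]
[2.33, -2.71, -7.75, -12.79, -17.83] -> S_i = 2.33 + -5.04*i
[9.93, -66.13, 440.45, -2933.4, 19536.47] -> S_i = 9.93*(-6.66)^i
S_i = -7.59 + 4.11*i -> [-7.59, -3.48, 0.63, 4.74, 8.85]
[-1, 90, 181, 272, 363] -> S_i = -1 + 91*i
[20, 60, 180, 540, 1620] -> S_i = 20*3^i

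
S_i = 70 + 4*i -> [70, 74, 78, 82, 86]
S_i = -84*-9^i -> [-84, 756, -6804, 61236, -551124]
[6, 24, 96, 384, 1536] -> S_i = 6*4^i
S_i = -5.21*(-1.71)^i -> [-5.21, 8.91, -15.23, 26.05, -44.55]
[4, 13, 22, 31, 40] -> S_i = 4 + 9*i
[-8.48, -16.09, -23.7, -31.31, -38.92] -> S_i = -8.48 + -7.61*i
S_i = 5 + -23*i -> [5, -18, -41, -64, -87]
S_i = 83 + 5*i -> [83, 88, 93, 98, 103]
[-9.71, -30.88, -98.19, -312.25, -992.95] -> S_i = -9.71*3.18^i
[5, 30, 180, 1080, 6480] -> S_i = 5*6^i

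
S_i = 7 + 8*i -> [7, 15, 23, 31, 39]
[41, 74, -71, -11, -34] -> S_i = Random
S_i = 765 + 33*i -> [765, 798, 831, 864, 897]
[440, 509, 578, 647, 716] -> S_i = 440 + 69*i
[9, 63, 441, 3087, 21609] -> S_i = 9*7^i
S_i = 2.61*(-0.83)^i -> [2.61, -2.17, 1.8, -1.49, 1.24]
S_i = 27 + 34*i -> [27, 61, 95, 129, 163]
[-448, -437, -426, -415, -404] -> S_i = -448 + 11*i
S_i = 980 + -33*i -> [980, 947, 914, 881, 848]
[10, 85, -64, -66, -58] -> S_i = Random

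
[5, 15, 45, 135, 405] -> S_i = 5*3^i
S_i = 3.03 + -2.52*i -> [3.03, 0.51, -2.01, -4.53, -7.05]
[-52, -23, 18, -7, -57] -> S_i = Random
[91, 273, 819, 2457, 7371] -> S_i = 91*3^i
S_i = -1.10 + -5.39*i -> [-1.1, -6.49, -11.88, -17.27, -22.66]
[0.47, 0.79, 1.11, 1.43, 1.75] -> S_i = 0.47 + 0.32*i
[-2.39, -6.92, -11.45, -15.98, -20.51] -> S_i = -2.39 + -4.53*i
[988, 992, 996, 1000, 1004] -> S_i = 988 + 4*i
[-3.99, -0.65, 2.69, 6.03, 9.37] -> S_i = -3.99 + 3.34*i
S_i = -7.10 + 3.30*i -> [-7.1, -3.8, -0.5, 2.8, 6.1]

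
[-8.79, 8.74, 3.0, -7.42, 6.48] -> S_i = Random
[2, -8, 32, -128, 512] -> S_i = 2*-4^i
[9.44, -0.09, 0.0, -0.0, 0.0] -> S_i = 9.44*(-0.01)^i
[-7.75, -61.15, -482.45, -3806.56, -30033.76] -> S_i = -7.75*7.89^i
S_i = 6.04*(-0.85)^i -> [6.04, -5.13, 4.36, -3.71, 3.15]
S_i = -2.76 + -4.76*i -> [-2.76, -7.52, -12.28, -17.04, -21.8]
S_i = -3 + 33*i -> [-3, 30, 63, 96, 129]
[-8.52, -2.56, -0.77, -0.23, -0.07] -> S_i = -8.52*0.30^i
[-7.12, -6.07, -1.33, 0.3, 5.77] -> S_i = Random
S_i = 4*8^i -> [4, 32, 256, 2048, 16384]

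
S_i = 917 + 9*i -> [917, 926, 935, 944, 953]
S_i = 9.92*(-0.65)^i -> [9.92, -6.45, 4.19, -2.72, 1.77]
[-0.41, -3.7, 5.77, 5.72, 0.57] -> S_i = Random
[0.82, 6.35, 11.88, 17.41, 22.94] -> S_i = 0.82 + 5.53*i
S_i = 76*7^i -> [76, 532, 3724, 26068, 182476]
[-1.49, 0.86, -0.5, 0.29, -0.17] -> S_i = -1.49*(-0.58)^i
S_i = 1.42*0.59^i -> [1.42, 0.84, 0.49, 0.29, 0.17]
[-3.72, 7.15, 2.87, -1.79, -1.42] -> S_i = Random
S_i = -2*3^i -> [-2, -6, -18, -54, -162]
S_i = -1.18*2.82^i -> [-1.18, -3.33, -9.38, -26.46, -74.62]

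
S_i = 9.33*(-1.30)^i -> [9.33, -12.13, 15.77, -20.5, 26.65]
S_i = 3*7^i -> [3, 21, 147, 1029, 7203]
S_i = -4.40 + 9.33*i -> [-4.4, 4.93, 14.26, 23.59, 32.92]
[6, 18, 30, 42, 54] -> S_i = 6 + 12*i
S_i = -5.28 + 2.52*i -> [-5.28, -2.76, -0.24, 2.28, 4.8]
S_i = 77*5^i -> [77, 385, 1925, 9625, 48125]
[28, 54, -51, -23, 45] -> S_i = Random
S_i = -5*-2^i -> [-5, 10, -20, 40, -80]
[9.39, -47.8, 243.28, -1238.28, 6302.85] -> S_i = 9.39*(-5.09)^i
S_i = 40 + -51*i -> [40, -11, -62, -113, -164]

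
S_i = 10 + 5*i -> [10, 15, 20, 25, 30]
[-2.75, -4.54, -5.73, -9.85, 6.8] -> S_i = Random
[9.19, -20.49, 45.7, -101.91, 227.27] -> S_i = 9.19*(-2.23)^i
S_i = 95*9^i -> [95, 855, 7695, 69255, 623295]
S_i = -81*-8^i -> [-81, 648, -5184, 41472, -331776]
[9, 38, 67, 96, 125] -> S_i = 9 + 29*i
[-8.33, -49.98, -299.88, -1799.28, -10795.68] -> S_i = -8.33*6.00^i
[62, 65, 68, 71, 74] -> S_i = 62 + 3*i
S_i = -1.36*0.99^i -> [-1.36, -1.35, -1.33, -1.32, -1.31]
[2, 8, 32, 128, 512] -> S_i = 2*4^i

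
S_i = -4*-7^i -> [-4, 28, -196, 1372, -9604]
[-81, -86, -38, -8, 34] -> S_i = Random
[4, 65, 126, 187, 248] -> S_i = 4 + 61*i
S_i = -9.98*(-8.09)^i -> [-9.98, 80.74, -653.17, 5284.16, -42748.87]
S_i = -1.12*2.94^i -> [-1.12, -3.29, -9.68, -28.46, -83.68]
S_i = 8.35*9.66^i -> [8.35, 80.66, 779.19, 7526.93, 72710.14]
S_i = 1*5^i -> [1, 5, 25, 125, 625]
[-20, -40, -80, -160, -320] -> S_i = -20*2^i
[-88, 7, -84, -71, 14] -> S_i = Random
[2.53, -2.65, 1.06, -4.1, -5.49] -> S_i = Random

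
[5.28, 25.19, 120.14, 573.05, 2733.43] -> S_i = 5.28*4.77^i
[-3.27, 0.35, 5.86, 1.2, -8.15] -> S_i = Random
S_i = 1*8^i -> [1, 8, 64, 512, 4096]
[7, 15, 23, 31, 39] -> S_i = 7 + 8*i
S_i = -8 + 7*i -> [-8, -1, 6, 13, 20]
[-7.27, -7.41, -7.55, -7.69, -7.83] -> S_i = -7.27 + -0.14*i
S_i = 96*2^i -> [96, 192, 384, 768, 1536]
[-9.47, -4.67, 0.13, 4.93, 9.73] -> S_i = -9.47 + 4.80*i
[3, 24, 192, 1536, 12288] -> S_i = 3*8^i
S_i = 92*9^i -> [92, 828, 7452, 67068, 603612]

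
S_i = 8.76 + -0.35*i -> [8.76, 8.41, 8.06, 7.71, 7.36]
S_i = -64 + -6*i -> [-64, -70, -76, -82, -88]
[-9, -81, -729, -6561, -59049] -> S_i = -9*9^i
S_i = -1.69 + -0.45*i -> [-1.69, -2.14, -2.59, -3.04, -3.49]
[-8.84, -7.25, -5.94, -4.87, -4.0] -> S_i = -8.84*0.82^i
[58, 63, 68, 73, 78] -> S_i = 58 + 5*i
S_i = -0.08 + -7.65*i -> [-0.08, -7.73, -15.38, -23.03, -30.68]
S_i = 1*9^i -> [1, 9, 81, 729, 6561]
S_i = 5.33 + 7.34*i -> [5.33, 12.67, 20.01, 27.35, 34.69]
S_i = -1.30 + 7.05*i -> [-1.3, 5.75, 12.8, 19.85, 26.9]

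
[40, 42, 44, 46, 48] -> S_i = 40 + 2*i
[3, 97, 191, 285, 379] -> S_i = 3 + 94*i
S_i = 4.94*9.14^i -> [4.94, 45.15, 412.69, 3771.95, 34475.59]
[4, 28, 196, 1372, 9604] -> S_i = 4*7^i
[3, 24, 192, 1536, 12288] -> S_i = 3*8^i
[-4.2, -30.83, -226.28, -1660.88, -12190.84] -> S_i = -4.20*7.34^i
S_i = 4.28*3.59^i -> [4.28, 15.37, 55.16, 198.03, 710.92]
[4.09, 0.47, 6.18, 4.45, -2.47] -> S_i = Random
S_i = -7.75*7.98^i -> [-7.75, -61.85, -493.52, -3938.31, -31427.75]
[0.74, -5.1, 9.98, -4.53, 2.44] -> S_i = Random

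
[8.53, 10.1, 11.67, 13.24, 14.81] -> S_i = 8.53 + 1.57*i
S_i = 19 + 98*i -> [19, 117, 215, 313, 411]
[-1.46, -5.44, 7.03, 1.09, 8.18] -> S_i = Random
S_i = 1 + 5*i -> [1, 6, 11, 16, 21]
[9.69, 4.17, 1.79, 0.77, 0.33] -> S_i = 9.69*0.43^i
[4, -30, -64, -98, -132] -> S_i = 4 + -34*i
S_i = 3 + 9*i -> [3, 12, 21, 30, 39]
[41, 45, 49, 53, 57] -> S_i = 41 + 4*i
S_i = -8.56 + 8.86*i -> [-8.56, 0.3, 9.16, 18.02, 26.88]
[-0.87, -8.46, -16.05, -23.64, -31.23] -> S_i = -0.87 + -7.59*i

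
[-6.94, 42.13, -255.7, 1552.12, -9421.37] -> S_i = -6.94*(-6.07)^i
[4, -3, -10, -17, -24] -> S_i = 4 + -7*i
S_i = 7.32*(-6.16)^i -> [7.32, -45.09, 277.76, -1711.01, 10539.84]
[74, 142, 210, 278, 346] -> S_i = 74 + 68*i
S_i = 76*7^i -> [76, 532, 3724, 26068, 182476]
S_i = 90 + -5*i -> [90, 85, 80, 75, 70]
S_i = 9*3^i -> [9, 27, 81, 243, 729]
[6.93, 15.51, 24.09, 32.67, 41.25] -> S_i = 6.93 + 8.58*i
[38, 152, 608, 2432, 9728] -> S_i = 38*4^i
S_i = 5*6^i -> [5, 30, 180, 1080, 6480]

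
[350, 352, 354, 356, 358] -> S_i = 350 + 2*i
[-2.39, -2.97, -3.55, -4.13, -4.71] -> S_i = -2.39 + -0.58*i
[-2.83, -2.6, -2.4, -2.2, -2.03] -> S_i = -2.83*0.92^i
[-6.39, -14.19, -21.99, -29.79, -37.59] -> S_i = -6.39 + -7.80*i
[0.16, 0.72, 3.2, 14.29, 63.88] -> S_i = 0.16*4.47^i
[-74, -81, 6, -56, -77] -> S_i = Random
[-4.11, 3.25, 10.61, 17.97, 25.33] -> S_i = -4.11 + 7.36*i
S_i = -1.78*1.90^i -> [-1.78, -3.38, -6.43, -12.21, -23.2]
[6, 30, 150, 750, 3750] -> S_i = 6*5^i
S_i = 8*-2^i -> [8, -16, 32, -64, 128]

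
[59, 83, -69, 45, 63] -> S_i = Random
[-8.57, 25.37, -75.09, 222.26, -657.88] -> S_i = -8.57*(-2.96)^i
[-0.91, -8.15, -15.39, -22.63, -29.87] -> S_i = -0.91 + -7.24*i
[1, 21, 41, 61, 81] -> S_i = 1 + 20*i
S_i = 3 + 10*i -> [3, 13, 23, 33, 43]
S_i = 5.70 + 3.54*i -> [5.7, 9.24, 12.78, 16.32, 19.86]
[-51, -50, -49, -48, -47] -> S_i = -51 + 1*i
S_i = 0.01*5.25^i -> [0.01, 0.05, 0.28, 1.45, 7.6]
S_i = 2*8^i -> [2, 16, 128, 1024, 8192]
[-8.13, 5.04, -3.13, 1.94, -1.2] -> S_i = -8.13*(-0.62)^i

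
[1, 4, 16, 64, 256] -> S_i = 1*4^i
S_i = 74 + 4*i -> [74, 78, 82, 86, 90]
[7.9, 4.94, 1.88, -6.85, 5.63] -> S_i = Random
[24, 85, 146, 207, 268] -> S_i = 24 + 61*i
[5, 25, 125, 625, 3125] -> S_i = 5*5^i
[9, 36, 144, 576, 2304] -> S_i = 9*4^i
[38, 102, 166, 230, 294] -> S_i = 38 + 64*i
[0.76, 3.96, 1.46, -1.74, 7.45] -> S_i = Random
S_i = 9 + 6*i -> [9, 15, 21, 27, 33]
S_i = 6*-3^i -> [6, -18, 54, -162, 486]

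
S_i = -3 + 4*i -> [-3, 1, 5, 9, 13]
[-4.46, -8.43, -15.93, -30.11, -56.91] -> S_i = -4.46*1.89^i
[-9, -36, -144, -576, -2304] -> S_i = -9*4^i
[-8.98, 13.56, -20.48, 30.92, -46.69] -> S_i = -8.98*(-1.51)^i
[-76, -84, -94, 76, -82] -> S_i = Random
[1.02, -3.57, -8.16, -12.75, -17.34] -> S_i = 1.02 + -4.59*i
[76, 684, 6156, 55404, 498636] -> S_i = 76*9^i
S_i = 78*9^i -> [78, 702, 6318, 56862, 511758]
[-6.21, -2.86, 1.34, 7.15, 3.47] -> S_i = Random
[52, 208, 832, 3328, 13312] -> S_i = 52*4^i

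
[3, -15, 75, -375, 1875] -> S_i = 3*-5^i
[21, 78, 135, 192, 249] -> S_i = 21 + 57*i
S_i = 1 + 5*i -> [1, 6, 11, 16, 21]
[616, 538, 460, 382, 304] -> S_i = 616 + -78*i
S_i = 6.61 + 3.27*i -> [6.61, 9.88, 13.15, 16.42, 19.69]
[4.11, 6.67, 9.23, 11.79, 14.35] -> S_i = 4.11 + 2.56*i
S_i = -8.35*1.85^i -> [-8.35, -15.45, -28.58, -52.87, -97.81]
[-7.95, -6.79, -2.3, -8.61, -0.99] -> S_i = Random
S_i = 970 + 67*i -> [970, 1037, 1104, 1171, 1238]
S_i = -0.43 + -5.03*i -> [-0.43, -5.46, -10.49, -15.52, -20.55]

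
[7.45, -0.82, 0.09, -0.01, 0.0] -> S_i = 7.45*(-0.11)^i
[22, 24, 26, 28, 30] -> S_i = 22 + 2*i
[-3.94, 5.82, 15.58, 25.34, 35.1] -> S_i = -3.94 + 9.76*i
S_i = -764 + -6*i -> [-764, -770, -776, -782, -788]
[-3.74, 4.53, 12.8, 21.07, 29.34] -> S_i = -3.74 + 8.27*i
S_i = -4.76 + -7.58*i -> [-4.76, -12.34, -19.92, -27.5, -35.08]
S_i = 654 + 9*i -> [654, 663, 672, 681, 690]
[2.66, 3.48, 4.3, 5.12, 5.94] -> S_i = 2.66 + 0.82*i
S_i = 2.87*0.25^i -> [2.87, 0.72, 0.18, 0.04, 0.01]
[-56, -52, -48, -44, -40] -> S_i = -56 + 4*i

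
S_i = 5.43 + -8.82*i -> [5.43, -3.39, -12.21, -21.03, -29.85]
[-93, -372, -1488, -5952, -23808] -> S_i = -93*4^i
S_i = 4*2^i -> [4, 8, 16, 32, 64]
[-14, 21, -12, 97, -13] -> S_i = Random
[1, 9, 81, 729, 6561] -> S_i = 1*9^i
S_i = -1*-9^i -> [-1, 9, -81, 729, -6561]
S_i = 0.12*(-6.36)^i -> [0.12, -0.76, 4.85, -30.87, 196.34]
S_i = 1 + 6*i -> [1, 7, 13, 19, 25]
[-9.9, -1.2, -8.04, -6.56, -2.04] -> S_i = Random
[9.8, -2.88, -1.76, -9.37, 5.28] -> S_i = Random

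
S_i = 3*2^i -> [3, 6, 12, 24, 48]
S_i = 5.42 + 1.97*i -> [5.42, 7.39, 9.36, 11.33, 13.3]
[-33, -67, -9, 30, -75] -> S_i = Random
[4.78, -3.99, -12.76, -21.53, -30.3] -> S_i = 4.78 + -8.77*i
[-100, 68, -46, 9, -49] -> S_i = Random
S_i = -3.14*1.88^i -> [-3.14, -5.9, -11.1, -20.86, -39.22]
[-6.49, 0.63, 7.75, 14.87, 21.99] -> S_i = -6.49 + 7.12*i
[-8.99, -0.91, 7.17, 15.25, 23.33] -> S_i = -8.99 + 8.08*i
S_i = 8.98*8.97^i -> [8.98, 80.55, 722.54, 6481.17, 58136.13]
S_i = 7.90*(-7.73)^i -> [7.9, -61.07, 472.05, -3648.93, 28206.23]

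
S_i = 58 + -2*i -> [58, 56, 54, 52, 50]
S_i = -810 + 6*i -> [-810, -804, -798, -792, -786]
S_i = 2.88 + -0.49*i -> [2.88, 2.39, 1.9, 1.41, 0.92]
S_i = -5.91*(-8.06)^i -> [-5.91, 47.63, -383.93, 3094.52, -24941.79]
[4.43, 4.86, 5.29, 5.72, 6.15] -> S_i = 4.43 + 0.43*i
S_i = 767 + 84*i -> [767, 851, 935, 1019, 1103]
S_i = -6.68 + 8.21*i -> [-6.68, 1.53, 9.74, 17.95, 26.16]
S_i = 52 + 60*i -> [52, 112, 172, 232, 292]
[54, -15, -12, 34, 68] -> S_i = Random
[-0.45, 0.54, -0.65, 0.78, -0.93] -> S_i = -0.45*(-1.20)^i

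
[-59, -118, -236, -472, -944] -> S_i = -59*2^i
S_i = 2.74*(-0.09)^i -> [2.74, -0.25, 0.02, -0.0, 0.0]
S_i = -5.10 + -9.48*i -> [-5.1, -14.58, -24.06, -33.54, -43.02]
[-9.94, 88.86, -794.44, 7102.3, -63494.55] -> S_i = -9.94*(-8.94)^i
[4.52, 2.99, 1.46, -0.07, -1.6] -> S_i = 4.52 + -1.53*i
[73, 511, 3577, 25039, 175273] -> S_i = 73*7^i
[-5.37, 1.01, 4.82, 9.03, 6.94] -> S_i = Random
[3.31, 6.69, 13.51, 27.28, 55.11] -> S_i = 3.31*2.02^i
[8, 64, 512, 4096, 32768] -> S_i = 8*8^i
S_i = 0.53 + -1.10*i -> [0.53, -0.57, -1.67, -2.77, -3.87]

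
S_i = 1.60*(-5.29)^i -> [1.6, -8.46, 44.77, -236.86, 1252.98]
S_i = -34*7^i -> [-34, -238, -1666, -11662, -81634]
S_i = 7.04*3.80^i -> [7.04, 26.75, 101.66, 386.3, 1467.94]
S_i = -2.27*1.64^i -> [-2.27, -3.72, -6.11, -10.01, -16.42]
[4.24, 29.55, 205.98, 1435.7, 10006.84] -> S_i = 4.24*6.97^i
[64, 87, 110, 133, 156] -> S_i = 64 + 23*i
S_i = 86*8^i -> [86, 688, 5504, 44032, 352256]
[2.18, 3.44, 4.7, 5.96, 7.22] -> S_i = 2.18 + 1.26*i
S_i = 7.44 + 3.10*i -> [7.44, 10.54, 13.64, 16.74, 19.84]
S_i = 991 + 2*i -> [991, 993, 995, 997, 999]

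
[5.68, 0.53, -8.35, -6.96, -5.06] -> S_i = Random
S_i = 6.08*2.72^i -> [6.08, 16.54, 44.98, 122.35, 332.8]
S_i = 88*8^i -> [88, 704, 5632, 45056, 360448]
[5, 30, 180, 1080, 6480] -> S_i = 5*6^i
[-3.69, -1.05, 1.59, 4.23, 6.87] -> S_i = -3.69 + 2.64*i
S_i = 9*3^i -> [9, 27, 81, 243, 729]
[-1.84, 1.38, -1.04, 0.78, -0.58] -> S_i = -1.84*(-0.75)^i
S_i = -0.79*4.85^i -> [-0.79, -3.83, -18.58, -90.13, -437.11]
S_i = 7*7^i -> [7, 49, 343, 2401, 16807]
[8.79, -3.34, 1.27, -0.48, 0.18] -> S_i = 8.79*(-0.38)^i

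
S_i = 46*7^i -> [46, 322, 2254, 15778, 110446]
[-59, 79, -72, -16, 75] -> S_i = Random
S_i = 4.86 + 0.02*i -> [4.86, 4.88, 4.9, 4.92, 4.94]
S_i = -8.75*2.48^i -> [-8.75, -21.7, -53.82, -133.46, -330.99]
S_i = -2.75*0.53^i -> [-2.75, -1.46, -0.77, -0.41, -0.22]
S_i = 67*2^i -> [67, 134, 268, 536, 1072]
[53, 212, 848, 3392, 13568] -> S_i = 53*4^i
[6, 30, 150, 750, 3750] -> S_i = 6*5^i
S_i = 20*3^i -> [20, 60, 180, 540, 1620]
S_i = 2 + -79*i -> [2, -77, -156, -235, -314]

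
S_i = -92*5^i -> [-92, -460, -2300, -11500, -57500]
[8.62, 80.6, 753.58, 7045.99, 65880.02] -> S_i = 8.62*9.35^i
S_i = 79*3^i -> [79, 237, 711, 2133, 6399]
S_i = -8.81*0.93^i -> [-8.81, -8.19, -7.62, -7.09, -6.59]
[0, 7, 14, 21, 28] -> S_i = 0 + 7*i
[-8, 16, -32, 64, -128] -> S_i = -8*-2^i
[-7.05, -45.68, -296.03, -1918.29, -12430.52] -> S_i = -7.05*6.48^i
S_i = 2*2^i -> [2, 4, 8, 16, 32]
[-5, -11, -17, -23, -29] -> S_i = -5 + -6*i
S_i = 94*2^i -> [94, 188, 376, 752, 1504]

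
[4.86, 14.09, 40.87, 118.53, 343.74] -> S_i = 4.86*2.90^i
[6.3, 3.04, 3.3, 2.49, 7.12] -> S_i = Random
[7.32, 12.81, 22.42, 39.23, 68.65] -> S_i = 7.32*1.75^i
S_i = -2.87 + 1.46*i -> [-2.87, -1.41, 0.05, 1.51, 2.97]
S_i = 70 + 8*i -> [70, 78, 86, 94, 102]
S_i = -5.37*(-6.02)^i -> [-5.37, 32.33, -194.61, 1171.56, -7052.78]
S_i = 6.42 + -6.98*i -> [6.42, -0.56, -7.54, -14.52, -21.5]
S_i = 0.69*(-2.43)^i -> [0.69, -1.68, 4.07, -9.9, 24.06]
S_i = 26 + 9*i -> [26, 35, 44, 53, 62]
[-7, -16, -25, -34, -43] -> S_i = -7 + -9*i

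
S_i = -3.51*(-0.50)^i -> [-3.51, 1.76, -0.88, 0.44, -0.22]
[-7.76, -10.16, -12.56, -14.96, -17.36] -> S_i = -7.76 + -2.40*i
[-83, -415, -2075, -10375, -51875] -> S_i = -83*5^i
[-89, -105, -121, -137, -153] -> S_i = -89 + -16*i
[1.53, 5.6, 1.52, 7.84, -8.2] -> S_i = Random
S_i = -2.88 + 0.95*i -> [-2.88, -1.93, -0.98, -0.03, 0.92]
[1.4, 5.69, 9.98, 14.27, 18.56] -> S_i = 1.40 + 4.29*i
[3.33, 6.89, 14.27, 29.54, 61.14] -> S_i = 3.33*2.07^i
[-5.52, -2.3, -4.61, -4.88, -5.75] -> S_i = Random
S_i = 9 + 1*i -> [9, 10, 11, 12, 13]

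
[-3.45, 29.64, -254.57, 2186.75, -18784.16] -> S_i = -3.45*(-8.59)^i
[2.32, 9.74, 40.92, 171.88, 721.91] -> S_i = 2.32*4.20^i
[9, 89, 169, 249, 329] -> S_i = 9 + 80*i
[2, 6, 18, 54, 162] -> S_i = 2*3^i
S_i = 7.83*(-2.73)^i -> [7.83, -21.38, 58.36, -159.31, 434.92]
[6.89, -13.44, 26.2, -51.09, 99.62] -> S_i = 6.89*(-1.95)^i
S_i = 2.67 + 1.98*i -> [2.67, 4.65, 6.63, 8.61, 10.59]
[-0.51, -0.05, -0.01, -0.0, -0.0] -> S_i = -0.51*0.10^i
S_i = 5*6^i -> [5, 30, 180, 1080, 6480]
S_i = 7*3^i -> [7, 21, 63, 189, 567]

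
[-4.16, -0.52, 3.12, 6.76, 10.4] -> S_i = -4.16 + 3.64*i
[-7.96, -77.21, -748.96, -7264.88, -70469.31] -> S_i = -7.96*9.70^i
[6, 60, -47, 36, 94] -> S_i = Random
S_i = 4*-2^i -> [4, -8, 16, -32, 64]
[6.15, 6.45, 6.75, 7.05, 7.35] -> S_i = 6.15 + 0.30*i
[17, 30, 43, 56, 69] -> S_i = 17 + 13*i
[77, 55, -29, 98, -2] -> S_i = Random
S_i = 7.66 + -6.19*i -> [7.66, 1.47, -4.72, -10.91, -17.1]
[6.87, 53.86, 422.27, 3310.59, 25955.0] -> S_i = 6.87*7.84^i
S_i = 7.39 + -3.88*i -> [7.39, 3.51, -0.37, -4.25, -8.13]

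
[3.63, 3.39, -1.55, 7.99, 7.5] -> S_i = Random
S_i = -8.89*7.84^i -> [-8.89, -69.7, -546.43, -4284.0, -33586.6]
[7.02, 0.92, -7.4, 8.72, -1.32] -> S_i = Random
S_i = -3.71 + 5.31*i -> [-3.71, 1.6, 6.91, 12.22, 17.53]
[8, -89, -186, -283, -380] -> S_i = 8 + -97*i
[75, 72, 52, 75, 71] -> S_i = Random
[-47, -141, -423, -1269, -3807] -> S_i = -47*3^i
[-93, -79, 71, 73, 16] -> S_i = Random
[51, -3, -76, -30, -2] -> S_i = Random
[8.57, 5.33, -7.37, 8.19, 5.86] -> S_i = Random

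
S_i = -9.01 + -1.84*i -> [-9.01, -10.85, -12.69, -14.53, -16.37]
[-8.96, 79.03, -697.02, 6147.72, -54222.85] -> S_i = -8.96*(-8.82)^i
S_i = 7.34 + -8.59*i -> [7.34, -1.25, -9.84, -18.43, -27.02]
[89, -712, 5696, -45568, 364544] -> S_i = 89*-8^i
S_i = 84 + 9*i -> [84, 93, 102, 111, 120]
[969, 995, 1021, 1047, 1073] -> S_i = 969 + 26*i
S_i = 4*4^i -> [4, 16, 64, 256, 1024]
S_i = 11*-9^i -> [11, -99, 891, -8019, 72171]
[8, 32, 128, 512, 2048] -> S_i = 8*4^i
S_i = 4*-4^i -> [4, -16, 64, -256, 1024]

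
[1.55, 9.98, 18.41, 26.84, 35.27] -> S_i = 1.55 + 8.43*i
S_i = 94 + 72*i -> [94, 166, 238, 310, 382]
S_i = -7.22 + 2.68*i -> [-7.22, -4.54, -1.86, 0.82, 3.5]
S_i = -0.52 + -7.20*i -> [-0.52, -7.72, -14.92, -22.12, -29.32]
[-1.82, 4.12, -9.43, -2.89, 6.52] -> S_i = Random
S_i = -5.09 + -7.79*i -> [-5.09, -12.88, -20.67, -28.46, -36.25]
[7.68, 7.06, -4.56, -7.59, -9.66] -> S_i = Random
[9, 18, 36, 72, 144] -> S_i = 9*2^i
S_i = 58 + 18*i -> [58, 76, 94, 112, 130]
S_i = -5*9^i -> [-5, -45, -405, -3645, -32805]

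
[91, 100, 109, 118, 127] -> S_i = 91 + 9*i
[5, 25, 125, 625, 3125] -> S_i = 5*5^i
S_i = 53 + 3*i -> [53, 56, 59, 62, 65]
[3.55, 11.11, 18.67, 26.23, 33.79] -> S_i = 3.55 + 7.56*i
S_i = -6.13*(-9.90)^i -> [-6.13, 60.69, -600.8, 5947.93, -58884.54]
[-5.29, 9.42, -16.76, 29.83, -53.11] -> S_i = -5.29*(-1.78)^i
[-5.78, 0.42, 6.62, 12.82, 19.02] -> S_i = -5.78 + 6.20*i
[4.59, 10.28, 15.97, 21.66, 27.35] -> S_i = 4.59 + 5.69*i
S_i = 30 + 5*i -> [30, 35, 40, 45, 50]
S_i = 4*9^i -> [4, 36, 324, 2916, 26244]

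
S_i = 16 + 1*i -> [16, 17, 18, 19, 20]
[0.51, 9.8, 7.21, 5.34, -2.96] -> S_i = Random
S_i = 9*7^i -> [9, 63, 441, 3087, 21609]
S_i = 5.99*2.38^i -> [5.99, 14.26, 33.93, 80.75, 192.19]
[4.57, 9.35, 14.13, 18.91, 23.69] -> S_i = 4.57 + 4.78*i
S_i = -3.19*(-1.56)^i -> [-3.19, 4.98, -7.76, 12.11, -18.89]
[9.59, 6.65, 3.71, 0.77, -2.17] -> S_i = 9.59 + -2.94*i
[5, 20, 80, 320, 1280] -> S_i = 5*4^i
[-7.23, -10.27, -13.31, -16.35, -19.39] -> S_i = -7.23 + -3.04*i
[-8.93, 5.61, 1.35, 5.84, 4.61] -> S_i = Random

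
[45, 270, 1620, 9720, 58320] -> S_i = 45*6^i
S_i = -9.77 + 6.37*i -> [-9.77, -3.4, 2.97, 9.34, 15.71]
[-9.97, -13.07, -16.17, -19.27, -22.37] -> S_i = -9.97 + -3.10*i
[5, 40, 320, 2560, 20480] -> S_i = 5*8^i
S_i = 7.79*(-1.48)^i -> [7.79, -11.53, 17.06, -25.25, 37.38]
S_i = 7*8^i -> [7, 56, 448, 3584, 28672]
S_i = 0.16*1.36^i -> [0.16, 0.22, 0.3, 0.4, 0.55]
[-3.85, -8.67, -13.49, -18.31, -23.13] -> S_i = -3.85 + -4.82*i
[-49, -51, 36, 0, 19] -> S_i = Random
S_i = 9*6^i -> [9, 54, 324, 1944, 11664]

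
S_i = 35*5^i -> [35, 175, 875, 4375, 21875]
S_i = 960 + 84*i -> [960, 1044, 1128, 1212, 1296]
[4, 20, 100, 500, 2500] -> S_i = 4*5^i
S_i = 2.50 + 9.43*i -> [2.5, 11.93, 21.36, 30.79, 40.22]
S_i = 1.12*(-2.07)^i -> [1.12, -2.32, 4.8, -9.93, 20.56]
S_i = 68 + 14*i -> [68, 82, 96, 110, 124]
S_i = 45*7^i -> [45, 315, 2205, 15435, 108045]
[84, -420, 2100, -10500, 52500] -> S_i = 84*-5^i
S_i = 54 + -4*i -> [54, 50, 46, 42, 38]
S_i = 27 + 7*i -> [27, 34, 41, 48, 55]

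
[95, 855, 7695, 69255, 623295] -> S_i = 95*9^i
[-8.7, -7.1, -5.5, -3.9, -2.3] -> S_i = -8.70 + 1.60*i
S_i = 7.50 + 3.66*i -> [7.5, 11.16, 14.82, 18.48, 22.14]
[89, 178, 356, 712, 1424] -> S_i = 89*2^i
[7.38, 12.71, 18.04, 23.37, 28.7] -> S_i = 7.38 + 5.33*i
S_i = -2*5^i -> [-2, -10, -50, -250, -1250]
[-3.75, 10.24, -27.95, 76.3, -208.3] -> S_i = -3.75*(-2.73)^i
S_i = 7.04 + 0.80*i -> [7.04, 7.84, 8.64, 9.44, 10.24]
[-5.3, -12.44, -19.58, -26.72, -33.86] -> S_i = -5.30 + -7.14*i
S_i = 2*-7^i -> [2, -14, 98, -686, 4802]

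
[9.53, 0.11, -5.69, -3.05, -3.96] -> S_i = Random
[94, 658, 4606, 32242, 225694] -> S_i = 94*7^i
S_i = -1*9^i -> [-1, -9, -81, -729, -6561]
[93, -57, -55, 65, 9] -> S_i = Random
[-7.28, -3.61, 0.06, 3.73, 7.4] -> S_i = -7.28 + 3.67*i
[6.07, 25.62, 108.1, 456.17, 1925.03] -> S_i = 6.07*4.22^i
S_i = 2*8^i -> [2, 16, 128, 1024, 8192]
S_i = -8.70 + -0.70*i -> [-8.7, -9.4, -10.1, -10.8, -11.5]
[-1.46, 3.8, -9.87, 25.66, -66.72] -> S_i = -1.46*(-2.60)^i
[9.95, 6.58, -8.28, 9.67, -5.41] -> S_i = Random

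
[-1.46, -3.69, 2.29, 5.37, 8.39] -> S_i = Random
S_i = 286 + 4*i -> [286, 290, 294, 298, 302]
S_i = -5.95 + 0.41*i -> [-5.95, -5.54, -5.13, -4.72, -4.31]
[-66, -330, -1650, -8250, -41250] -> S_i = -66*5^i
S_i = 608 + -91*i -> [608, 517, 426, 335, 244]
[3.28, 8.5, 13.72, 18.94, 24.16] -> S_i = 3.28 + 5.22*i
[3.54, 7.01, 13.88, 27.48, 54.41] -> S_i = 3.54*1.98^i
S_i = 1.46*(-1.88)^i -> [1.46, -2.74, 5.16, -9.7, 18.24]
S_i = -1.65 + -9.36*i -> [-1.65, -11.01, -20.37, -29.73, -39.09]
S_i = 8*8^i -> [8, 64, 512, 4096, 32768]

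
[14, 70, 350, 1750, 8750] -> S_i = 14*5^i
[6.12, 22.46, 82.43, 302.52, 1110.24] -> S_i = 6.12*3.67^i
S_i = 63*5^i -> [63, 315, 1575, 7875, 39375]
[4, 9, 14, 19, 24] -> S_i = 4 + 5*i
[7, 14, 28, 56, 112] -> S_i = 7*2^i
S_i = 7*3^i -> [7, 21, 63, 189, 567]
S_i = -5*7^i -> [-5, -35, -245, -1715, -12005]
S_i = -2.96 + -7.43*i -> [-2.96, -10.39, -17.82, -25.25, -32.68]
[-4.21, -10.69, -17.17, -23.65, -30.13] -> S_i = -4.21 + -6.48*i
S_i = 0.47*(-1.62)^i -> [0.47, -0.76, 1.23, -2.0, 3.24]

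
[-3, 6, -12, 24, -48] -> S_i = -3*-2^i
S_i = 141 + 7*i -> [141, 148, 155, 162, 169]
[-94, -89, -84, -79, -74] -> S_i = -94 + 5*i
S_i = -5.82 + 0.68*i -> [-5.82, -5.14, -4.46, -3.78, -3.1]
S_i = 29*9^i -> [29, 261, 2349, 21141, 190269]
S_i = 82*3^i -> [82, 246, 738, 2214, 6642]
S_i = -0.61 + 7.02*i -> [-0.61, 6.41, 13.43, 20.45, 27.47]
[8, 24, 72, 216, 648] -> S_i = 8*3^i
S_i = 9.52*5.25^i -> [9.52, 49.98, 262.4, 1377.57, 7232.26]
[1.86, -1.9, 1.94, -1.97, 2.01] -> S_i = 1.86*(-1.02)^i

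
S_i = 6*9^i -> [6, 54, 486, 4374, 39366]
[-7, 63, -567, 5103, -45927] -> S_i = -7*-9^i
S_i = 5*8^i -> [5, 40, 320, 2560, 20480]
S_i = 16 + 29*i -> [16, 45, 74, 103, 132]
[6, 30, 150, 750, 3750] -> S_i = 6*5^i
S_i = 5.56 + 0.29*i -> [5.56, 5.85, 6.14, 6.43, 6.72]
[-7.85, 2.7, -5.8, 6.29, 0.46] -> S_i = Random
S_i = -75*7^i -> [-75, -525, -3675, -25725, -180075]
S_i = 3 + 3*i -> [3, 6, 9, 12, 15]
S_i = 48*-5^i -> [48, -240, 1200, -6000, 30000]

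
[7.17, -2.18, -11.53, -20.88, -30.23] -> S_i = 7.17 + -9.35*i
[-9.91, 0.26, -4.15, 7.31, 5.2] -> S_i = Random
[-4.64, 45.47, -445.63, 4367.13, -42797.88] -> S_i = -4.64*(-9.80)^i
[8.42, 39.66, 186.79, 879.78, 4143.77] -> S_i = 8.42*4.71^i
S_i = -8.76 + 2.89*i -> [-8.76, -5.87, -2.98, -0.09, 2.8]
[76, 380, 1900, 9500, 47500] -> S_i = 76*5^i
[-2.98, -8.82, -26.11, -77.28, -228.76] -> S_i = -2.98*2.96^i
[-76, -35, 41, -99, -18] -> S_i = Random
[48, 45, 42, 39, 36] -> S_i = 48 + -3*i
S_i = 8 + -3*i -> [8, 5, 2, -1, -4]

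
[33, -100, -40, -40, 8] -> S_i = Random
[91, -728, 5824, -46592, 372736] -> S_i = 91*-8^i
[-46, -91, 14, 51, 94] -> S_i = Random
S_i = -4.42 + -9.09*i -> [-4.42, -13.51, -22.6, -31.69, -40.78]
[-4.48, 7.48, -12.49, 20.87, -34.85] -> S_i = -4.48*(-1.67)^i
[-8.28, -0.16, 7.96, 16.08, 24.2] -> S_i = -8.28 + 8.12*i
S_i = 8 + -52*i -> [8, -44, -96, -148, -200]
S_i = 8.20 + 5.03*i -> [8.2, 13.23, 18.26, 23.29, 28.32]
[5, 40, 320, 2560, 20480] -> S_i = 5*8^i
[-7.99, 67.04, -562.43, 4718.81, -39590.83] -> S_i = -7.99*(-8.39)^i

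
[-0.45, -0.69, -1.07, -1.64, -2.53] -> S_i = -0.45*1.54^i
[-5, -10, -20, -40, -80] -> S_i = -5*2^i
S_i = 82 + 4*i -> [82, 86, 90, 94, 98]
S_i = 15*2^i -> [15, 30, 60, 120, 240]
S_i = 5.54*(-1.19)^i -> [5.54, -6.59, 7.85, -9.34, 11.11]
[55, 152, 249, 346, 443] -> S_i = 55 + 97*i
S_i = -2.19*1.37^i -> [-2.19, -3.0, -4.11, -5.63, -7.71]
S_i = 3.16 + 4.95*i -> [3.16, 8.11, 13.06, 18.01, 22.96]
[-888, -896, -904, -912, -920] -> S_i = -888 + -8*i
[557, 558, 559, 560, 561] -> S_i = 557 + 1*i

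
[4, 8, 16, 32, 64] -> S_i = 4*2^i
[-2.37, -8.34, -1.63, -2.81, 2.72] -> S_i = Random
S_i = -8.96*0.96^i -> [-8.96, -8.6, -8.26, -7.93, -7.61]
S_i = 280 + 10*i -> [280, 290, 300, 310, 320]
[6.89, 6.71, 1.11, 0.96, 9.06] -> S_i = Random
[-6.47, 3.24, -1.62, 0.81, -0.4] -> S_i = -6.47*(-0.50)^i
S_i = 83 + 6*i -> [83, 89, 95, 101, 107]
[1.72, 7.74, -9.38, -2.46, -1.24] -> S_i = Random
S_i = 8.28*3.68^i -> [8.28, 30.47, 112.13, 412.64, 1518.52]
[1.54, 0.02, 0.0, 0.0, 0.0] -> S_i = 1.54*0.01^i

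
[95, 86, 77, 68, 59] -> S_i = 95 + -9*i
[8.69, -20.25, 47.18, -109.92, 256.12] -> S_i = 8.69*(-2.33)^i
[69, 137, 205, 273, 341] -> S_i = 69 + 68*i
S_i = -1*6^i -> [-1, -6, -36, -216, -1296]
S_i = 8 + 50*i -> [8, 58, 108, 158, 208]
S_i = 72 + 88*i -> [72, 160, 248, 336, 424]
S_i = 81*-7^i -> [81, -567, 3969, -27783, 194481]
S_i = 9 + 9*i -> [9, 18, 27, 36, 45]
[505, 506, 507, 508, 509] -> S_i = 505 + 1*i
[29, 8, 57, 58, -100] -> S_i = Random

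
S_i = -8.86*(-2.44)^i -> [-8.86, 21.62, -52.75, 128.71, -314.05]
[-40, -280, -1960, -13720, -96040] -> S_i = -40*7^i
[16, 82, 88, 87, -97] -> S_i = Random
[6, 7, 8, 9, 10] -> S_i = 6 + 1*i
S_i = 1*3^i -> [1, 3, 9, 27, 81]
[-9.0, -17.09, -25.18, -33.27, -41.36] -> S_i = -9.00 + -8.09*i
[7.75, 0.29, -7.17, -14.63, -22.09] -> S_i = 7.75 + -7.46*i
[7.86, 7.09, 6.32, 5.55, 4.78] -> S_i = 7.86 + -0.77*i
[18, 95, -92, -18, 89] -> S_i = Random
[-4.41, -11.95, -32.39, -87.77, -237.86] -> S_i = -4.41*2.71^i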